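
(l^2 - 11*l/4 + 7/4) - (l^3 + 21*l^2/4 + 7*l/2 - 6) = -l^3 - 17*l^2/4 - 25*l/4 + 31/4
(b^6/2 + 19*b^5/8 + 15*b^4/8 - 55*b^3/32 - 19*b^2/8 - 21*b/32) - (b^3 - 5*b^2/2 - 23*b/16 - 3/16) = b^6/2 + 19*b^5/8 + 15*b^4/8 - 87*b^3/32 + b^2/8 + 25*b/32 + 3/16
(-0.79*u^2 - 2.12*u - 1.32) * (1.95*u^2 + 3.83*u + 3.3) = -1.5405*u^4 - 7.1597*u^3 - 13.3006*u^2 - 12.0516*u - 4.356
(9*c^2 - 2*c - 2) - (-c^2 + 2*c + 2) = 10*c^2 - 4*c - 4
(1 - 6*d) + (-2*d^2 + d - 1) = -2*d^2 - 5*d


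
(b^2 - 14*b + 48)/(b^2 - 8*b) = (b - 6)/b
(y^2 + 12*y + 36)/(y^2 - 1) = (y^2 + 12*y + 36)/(y^2 - 1)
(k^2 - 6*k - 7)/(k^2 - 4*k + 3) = (k^2 - 6*k - 7)/(k^2 - 4*k + 3)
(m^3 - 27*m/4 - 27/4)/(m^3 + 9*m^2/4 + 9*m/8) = 2*(2*m^2 - 3*m - 9)/(m*(4*m + 3))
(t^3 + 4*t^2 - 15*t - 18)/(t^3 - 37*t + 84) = (t^2 + 7*t + 6)/(t^2 + 3*t - 28)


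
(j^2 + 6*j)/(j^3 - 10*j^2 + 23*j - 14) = j*(j + 6)/(j^3 - 10*j^2 + 23*j - 14)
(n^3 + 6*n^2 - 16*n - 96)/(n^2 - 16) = n + 6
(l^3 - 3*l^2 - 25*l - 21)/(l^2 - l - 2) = (l^2 - 4*l - 21)/(l - 2)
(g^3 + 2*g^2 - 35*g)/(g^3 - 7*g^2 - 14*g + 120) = g*(g + 7)/(g^2 - 2*g - 24)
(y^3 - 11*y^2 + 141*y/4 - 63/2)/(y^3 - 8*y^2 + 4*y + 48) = (y^2 - 5*y + 21/4)/(y^2 - 2*y - 8)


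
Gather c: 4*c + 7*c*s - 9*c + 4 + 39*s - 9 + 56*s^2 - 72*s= c*(7*s - 5) + 56*s^2 - 33*s - 5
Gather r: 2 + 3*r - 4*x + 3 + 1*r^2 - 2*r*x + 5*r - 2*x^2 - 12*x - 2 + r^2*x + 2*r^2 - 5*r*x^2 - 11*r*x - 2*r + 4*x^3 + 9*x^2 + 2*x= r^2*(x + 3) + r*(-5*x^2 - 13*x + 6) + 4*x^3 + 7*x^2 - 14*x + 3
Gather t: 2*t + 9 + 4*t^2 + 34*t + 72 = 4*t^2 + 36*t + 81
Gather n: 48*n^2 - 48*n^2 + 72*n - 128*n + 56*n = 0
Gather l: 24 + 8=32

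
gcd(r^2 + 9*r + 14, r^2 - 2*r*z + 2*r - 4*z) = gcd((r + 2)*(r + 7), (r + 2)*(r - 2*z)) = r + 2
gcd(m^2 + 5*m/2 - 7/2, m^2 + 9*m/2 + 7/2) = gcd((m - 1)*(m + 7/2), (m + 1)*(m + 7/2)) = m + 7/2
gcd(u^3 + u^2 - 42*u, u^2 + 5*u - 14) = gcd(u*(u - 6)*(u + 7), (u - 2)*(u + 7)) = u + 7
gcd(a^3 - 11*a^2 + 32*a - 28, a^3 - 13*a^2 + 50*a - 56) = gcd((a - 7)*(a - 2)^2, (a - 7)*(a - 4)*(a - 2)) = a^2 - 9*a + 14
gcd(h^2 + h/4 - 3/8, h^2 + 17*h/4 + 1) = 1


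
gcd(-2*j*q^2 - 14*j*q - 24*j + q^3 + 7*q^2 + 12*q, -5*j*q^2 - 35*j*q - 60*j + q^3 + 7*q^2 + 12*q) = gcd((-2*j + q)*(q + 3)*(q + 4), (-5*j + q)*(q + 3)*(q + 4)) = q^2 + 7*q + 12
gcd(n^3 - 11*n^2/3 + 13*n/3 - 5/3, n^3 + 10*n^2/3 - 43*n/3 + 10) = n^2 - 8*n/3 + 5/3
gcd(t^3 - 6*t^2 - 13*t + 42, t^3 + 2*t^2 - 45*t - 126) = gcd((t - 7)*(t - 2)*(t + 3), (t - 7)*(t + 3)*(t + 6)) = t^2 - 4*t - 21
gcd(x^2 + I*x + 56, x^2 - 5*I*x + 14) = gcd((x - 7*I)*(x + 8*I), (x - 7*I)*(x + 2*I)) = x - 7*I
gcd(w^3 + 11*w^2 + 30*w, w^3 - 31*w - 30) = w + 5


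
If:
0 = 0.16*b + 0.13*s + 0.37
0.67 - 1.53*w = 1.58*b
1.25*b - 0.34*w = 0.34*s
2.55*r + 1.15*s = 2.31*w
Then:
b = -0.41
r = 1.83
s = -2.35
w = 0.86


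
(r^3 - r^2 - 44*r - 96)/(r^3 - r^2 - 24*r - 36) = (r^2 - 4*r - 32)/(r^2 - 4*r - 12)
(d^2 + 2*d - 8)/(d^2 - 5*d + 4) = (d^2 + 2*d - 8)/(d^2 - 5*d + 4)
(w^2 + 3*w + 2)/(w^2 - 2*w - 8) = (w + 1)/(w - 4)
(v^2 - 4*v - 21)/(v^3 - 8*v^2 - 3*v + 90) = (v - 7)/(v^2 - 11*v + 30)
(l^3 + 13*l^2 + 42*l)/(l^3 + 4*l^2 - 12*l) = (l + 7)/(l - 2)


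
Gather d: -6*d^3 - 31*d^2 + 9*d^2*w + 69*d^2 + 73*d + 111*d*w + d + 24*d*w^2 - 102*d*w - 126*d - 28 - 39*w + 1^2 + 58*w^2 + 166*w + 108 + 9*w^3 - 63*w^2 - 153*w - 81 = -6*d^3 + d^2*(9*w + 38) + d*(24*w^2 + 9*w - 52) + 9*w^3 - 5*w^2 - 26*w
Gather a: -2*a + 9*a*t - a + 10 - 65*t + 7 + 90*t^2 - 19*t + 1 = a*(9*t - 3) + 90*t^2 - 84*t + 18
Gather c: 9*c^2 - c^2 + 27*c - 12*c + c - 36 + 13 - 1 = 8*c^2 + 16*c - 24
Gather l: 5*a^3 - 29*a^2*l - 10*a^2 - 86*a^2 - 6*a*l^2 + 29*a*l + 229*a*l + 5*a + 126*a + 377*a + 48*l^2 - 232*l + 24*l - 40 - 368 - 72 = 5*a^3 - 96*a^2 + 508*a + l^2*(48 - 6*a) + l*(-29*a^2 + 258*a - 208) - 480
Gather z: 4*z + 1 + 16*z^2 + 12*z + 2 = 16*z^2 + 16*z + 3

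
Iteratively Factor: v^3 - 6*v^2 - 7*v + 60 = (v + 3)*(v^2 - 9*v + 20) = (v - 5)*(v + 3)*(v - 4)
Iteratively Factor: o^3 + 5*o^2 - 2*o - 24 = (o + 4)*(o^2 + o - 6) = (o + 3)*(o + 4)*(o - 2)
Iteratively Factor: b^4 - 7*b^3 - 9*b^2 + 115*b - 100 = (b - 5)*(b^3 - 2*b^2 - 19*b + 20) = (b - 5)*(b + 4)*(b^2 - 6*b + 5) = (b - 5)^2*(b + 4)*(b - 1)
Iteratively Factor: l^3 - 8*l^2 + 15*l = (l - 3)*(l^2 - 5*l) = (l - 5)*(l - 3)*(l)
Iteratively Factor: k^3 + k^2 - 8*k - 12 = (k + 2)*(k^2 - k - 6) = (k + 2)^2*(k - 3)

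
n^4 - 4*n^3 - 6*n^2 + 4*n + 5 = (n - 5)*(n - 1)*(n + 1)^2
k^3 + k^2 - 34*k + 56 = (k - 4)*(k - 2)*(k + 7)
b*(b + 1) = b^2 + b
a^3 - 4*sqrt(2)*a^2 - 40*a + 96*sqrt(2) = (a - 6*sqrt(2))*(a - 2*sqrt(2))*(a + 4*sqrt(2))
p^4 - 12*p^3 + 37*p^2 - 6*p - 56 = (p - 7)*(p - 4)*(p - 2)*(p + 1)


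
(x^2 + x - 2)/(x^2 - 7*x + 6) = (x + 2)/(x - 6)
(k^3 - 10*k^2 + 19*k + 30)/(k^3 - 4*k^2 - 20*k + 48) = (k^2 - 4*k - 5)/(k^2 + 2*k - 8)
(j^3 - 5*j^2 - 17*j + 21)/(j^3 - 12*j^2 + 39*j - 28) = (j + 3)/(j - 4)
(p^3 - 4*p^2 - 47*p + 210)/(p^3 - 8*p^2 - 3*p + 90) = (p + 7)/(p + 3)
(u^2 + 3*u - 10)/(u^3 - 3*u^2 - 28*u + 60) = 1/(u - 6)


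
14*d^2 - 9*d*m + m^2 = (-7*d + m)*(-2*d + m)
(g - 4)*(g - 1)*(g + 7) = g^3 + 2*g^2 - 31*g + 28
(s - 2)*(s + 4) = s^2 + 2*s - 8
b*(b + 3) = b^2 + 3*b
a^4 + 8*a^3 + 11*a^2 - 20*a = a*(a - 1)*(a + 4)*(a + 5)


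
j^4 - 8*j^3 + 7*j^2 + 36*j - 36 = (j - 6)*(j - 3)*(j - 1)*(j + 2)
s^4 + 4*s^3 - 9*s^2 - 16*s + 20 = (s - 2)*(s - 1)*(s + 2)*(s + 5)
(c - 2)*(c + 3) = c^2 + c - 6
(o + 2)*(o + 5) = o^2 + 7*o + 10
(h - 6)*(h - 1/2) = h^2 - 13*h/2 + 3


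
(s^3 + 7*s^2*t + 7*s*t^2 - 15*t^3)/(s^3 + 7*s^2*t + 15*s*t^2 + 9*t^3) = (s^2 + 4*s*t - 5*t^2)/(s^2 + 4*s*t + 3*t^2)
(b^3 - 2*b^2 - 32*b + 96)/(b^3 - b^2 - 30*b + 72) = (b - 4)/(b - 3)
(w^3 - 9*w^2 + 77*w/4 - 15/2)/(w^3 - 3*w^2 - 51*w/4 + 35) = (2*w^2 - 13*w + 6)/(2*w^2 - w - 28)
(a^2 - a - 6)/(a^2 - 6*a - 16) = (a - 3)/(a - 8)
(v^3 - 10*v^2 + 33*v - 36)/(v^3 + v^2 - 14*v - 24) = (v^2 - 6*v + 9)/(v^2 + 5*v + 6)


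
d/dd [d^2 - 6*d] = 2*d - 6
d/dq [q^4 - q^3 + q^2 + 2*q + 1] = 4*q^3 - 3*q^2 + 2*q + 2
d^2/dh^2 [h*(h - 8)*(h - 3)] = 6*h - 22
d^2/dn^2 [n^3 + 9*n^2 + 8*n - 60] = 6*n + 18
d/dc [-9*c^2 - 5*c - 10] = -18*c - 5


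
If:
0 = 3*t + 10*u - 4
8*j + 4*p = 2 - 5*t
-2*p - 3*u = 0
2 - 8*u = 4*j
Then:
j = 3/58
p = -39/116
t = 17/29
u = 13/58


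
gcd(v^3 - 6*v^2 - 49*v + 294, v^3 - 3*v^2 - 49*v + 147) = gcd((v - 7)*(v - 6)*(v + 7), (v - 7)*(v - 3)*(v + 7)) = v^2 - 49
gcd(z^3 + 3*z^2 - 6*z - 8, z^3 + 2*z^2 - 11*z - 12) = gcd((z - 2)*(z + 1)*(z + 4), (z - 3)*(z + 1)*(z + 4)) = z^2 + 5*z + 4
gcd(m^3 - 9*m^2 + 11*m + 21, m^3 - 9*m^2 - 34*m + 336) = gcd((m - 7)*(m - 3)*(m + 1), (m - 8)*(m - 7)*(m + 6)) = m - 7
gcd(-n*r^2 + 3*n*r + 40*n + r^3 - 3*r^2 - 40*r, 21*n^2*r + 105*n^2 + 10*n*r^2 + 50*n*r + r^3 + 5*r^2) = r + 5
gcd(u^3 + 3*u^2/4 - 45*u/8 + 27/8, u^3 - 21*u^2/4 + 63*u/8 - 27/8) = u^2 - 9*u/4 + 9/8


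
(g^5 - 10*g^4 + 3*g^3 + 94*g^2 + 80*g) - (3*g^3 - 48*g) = g^5 - 10*g^4 + 94*g^2 + 128*g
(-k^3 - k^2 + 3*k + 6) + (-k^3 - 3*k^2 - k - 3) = -2*k^3 - 4*k^2 + 2*k + 3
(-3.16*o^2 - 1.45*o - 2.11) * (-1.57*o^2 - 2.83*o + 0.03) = 4.9612*o^4 + 11.2193*o^3 + 7.3214*o^2 + 5.9278*o - 0.0633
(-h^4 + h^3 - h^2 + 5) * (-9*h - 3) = 9*h^5 - 6*h^4 + 6*h^3 + 3*h^2 - 45*h - 15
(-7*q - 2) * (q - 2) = -7*q^2 + 12*q + 4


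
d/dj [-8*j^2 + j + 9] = 1 - 16*j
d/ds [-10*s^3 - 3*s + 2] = -30*s^2 - 3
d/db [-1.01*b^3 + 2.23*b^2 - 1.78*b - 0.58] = -3.03*b^2 + 4.46*b - 1.78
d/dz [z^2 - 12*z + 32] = 2*z - 12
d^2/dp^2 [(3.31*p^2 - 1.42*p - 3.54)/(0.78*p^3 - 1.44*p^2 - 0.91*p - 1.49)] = (4.02760799999999*p^6 - 5.18356799999999*p^5 - 2.17854000000002*p^4 + 100.894692*p^3 - 91.382616*p^2 - 34.237512*p + 27.875718)/(0.474552*p^9 - 2.628288*p^8 + 3.191292*p^7 + 0.427140000000001*p^6 + 6.318234*p^5 - 6.500772*p^4 - 7.273513*p^3 - 13.292439*p^2 - 6.060873*p - 3.307949)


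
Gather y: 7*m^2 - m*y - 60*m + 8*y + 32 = 7*m^2 - 60*m + y*(8 - m) + 32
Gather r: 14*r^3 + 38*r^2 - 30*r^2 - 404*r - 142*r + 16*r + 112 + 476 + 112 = 14*r^3 + 8*r^2 - 530*r + 700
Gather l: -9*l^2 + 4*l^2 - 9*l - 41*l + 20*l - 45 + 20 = -5*l^2 - 30*l - 25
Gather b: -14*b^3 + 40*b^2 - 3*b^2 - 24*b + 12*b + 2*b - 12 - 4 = -14*b^3 + 37*b^2 - 10*b - 16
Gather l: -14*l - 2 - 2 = -14*l - 4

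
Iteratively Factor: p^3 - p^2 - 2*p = (p - 2)*(p^2 + p) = p*(p - 2)*(p + 1)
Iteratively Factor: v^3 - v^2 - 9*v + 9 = (v - 3)*(v^2 + 2*v - 3) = (v - 3)*(v + 3)*(v - 1)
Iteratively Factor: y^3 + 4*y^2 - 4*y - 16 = (y + 4)*(y^2 - 4) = (y + 2)*(y + 4)*(y - 2)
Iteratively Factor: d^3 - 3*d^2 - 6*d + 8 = (d - 4)*(d^2 + d - 2) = (d - 4)*(d + 2)*(d - 1)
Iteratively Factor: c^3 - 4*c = (c + 2)*(c^2 - 2*c) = c*(c + 2)*(c - 2)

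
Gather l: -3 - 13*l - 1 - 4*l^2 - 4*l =-4*l^2 - 17*l - 4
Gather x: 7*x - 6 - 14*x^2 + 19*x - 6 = -14*x^2 + 26*x - 12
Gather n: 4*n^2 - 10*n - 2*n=4*n^2 - 12*n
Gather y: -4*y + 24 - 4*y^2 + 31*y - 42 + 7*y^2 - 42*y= 3*y^2 - 15*y - 18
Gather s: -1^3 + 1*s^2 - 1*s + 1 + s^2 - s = 2*s^2 - 2*s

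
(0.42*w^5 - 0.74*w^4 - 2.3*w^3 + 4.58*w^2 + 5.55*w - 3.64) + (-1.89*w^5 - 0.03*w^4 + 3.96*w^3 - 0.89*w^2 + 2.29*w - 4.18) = -1.47*w^5 - 0.77*w^4 + 1.66*w^3 + 3.69*w^2 + 7.84*w - 7.82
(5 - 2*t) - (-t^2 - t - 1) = t^2 - t + 6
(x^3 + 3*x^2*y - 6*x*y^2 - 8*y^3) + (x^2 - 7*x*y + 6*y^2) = x^3 + 3*x^2*y + x^2 - 6*x*y^2 - 7*x*y - 8*y^3 + 6*y^2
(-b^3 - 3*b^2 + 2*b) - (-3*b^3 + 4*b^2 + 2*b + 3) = 2*b^3 - 7*b^2 - 3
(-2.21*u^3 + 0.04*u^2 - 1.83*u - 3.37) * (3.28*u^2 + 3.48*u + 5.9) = -7.2488*u^5 - 7.5596*u^4 - 18.9022*u^3 - 17.186*u^2 - 22.5246*u - 19.883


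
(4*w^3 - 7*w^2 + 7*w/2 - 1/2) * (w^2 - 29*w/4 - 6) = 4*w^5 - 36*w^4 + 121*w^3/4 + 129*w^2/8 - 139*w/8 + 3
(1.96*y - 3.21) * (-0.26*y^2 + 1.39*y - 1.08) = -0.5096*y^3 + 3.559*y^2 - 6.5787*y + 3.4668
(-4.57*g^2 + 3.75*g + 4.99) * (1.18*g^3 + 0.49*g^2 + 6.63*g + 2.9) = -5.3926*g^5 + 2.1857*g^4 - 22.5734*g^3 + 14.0546*g^2 + 43.9587*g + 14.471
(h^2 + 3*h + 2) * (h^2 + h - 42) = h^4 + 4*h^3 - 37*h^2 - 124*h - 84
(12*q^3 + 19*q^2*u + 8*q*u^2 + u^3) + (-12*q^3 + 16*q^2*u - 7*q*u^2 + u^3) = 35*q^2*u + q*u^2 + 2*u^3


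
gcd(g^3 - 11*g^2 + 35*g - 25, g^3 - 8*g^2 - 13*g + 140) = g - 5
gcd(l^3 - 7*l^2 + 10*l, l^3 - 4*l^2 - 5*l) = l^2 - 5*l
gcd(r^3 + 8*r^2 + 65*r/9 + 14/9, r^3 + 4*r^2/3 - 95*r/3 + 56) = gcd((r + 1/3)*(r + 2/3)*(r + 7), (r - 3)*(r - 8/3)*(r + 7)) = r + 7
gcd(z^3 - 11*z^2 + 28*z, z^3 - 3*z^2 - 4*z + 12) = 1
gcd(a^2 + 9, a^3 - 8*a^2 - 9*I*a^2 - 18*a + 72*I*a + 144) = a - 3*I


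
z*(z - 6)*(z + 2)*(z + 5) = z^4 + z^3 - 32*z^2 - 60*z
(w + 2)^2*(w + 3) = w^3 + 7*w^2 + 16*w + 12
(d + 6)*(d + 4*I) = d^2 + 6*d + 4*I*d + 24*I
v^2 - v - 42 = (v - 7)*(v + 6)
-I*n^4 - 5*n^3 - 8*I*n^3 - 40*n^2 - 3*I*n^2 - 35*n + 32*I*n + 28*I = (n + 7)*(n - 4*I)*(n - I)*(-I*n - I)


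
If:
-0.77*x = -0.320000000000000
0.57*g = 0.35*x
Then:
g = 0.26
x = 0.42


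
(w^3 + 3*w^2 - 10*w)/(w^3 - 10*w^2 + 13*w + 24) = w*(w^2 + 3*w - 10)/(w^3 - 10*w^2 + 13*w + 24)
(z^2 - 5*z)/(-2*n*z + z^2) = (5 - z)/(2*n - z)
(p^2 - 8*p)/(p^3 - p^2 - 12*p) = (8 - p)/(-p^2 + p + 12)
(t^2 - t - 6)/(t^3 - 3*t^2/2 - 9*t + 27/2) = 2*(t + 2)/(2*t^2 + 3*t - 9)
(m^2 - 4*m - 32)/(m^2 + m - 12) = (m - 8)/(m - 3)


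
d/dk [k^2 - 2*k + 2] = 2*k - 2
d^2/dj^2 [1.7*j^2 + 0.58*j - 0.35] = 3.40000000000000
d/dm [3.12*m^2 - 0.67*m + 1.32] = 6.24*m - 0.67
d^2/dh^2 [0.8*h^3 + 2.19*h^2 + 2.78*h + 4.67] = 4.8*h + 4.38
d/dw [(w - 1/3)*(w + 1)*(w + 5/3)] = 3*w^2 + 14*w/3 + 7/9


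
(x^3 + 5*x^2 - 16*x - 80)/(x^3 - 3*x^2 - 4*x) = (x^2 + 9*x + 20)/(x*(x + 1))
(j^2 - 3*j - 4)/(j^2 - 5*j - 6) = (j - 4)/(j - 6)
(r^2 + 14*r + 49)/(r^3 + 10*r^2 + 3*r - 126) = (r + 7)/(r^2 + 3*r - 18)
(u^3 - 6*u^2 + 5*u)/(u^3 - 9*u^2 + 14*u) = (u^2 - 6*u + 5)/(u^2 - 9*u + 14)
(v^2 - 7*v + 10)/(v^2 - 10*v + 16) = (v - 5)/(v - 8)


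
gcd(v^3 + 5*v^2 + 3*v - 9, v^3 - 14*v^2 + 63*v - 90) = 1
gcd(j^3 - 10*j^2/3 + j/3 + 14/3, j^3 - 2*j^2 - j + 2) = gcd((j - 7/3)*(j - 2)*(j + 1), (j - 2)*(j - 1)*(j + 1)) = j^2 - j - 2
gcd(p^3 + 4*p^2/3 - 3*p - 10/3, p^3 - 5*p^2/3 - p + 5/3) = p^2 - 2*p/3 - 5/3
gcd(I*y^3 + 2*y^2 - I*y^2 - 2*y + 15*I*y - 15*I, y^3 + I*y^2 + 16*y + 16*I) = 1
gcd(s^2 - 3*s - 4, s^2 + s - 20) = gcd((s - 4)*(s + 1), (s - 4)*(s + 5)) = s - 4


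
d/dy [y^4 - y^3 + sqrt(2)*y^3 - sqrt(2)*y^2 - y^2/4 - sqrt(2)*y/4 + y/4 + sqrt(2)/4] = 4*y^3 - 3*y^2 + 3*sqrt(2)*y^2 - 2*sqrt(2)*y - y/2 - sqrt(2)/4 + 1/4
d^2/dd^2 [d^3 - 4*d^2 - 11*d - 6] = 6*d - 8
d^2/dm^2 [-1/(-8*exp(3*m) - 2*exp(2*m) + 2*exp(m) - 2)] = ((-36*exp(2*m) - 4*exp(m) + 1)*(4*exp(3*m) + exp(2*m) - exp(m) + 1)/2 + (12*exp(2*m) + 2*exp(m) - 1)^2*exp(m))*exp(m)/(4*exp(3*m) + exp(2*m) - exp(m) + 1)^3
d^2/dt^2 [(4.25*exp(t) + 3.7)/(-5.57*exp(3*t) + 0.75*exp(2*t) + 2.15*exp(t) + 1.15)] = (-527.4233*exp(6*t) - 979.866045*exp(5*t) - 35.9498749999999*exp(4*t) - 266.75705*exp(3*t) - 209.20815*exp(2*t) + 6.169875*exp(t) + 3.527625)*exp(t)/(172.808693*exp(9*t) - 69.806025*exp(8*t) - 190.71123*exp(7*t) - 53.56803*exp(6*t) + 102.4386*exp(5*t) + 70.2897*exp(4*t) + 1.03435*exp(3*t) - 18.92325*exp(2*t) - 8.530125*exp(t) - 1.520875)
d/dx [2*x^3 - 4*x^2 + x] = 6*x^2 - 8*x + 1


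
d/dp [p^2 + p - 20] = 2*p + 1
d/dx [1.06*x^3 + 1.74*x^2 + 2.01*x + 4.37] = 3.18*x^2 + 3.48*x + 2.01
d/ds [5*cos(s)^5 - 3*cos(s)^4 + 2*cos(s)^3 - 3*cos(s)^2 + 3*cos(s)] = (-25*cos(s)^4 + 12*cos(s)^3 - 6*cos(s)^2 + 6*cos(s) - 3)*sin(s)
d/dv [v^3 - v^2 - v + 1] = 3*v^2 - 2*v - 1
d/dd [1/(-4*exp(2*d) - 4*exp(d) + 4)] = (2*exp(d) + 1)*exp(d)/(4*(exp(2*d) + exp(d) - 1)^2)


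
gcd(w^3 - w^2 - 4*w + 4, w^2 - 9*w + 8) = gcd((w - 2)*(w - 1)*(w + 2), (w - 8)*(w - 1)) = w - 1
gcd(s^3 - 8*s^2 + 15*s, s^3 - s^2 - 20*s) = s^2 - 5*s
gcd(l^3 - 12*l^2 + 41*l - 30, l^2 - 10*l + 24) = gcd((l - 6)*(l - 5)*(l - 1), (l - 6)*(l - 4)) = l - 6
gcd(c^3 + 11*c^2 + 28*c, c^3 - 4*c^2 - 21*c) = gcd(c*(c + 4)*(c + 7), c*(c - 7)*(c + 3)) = c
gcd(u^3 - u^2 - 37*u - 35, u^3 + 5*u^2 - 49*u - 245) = u^2 - 2*u - 35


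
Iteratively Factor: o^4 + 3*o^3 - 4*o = (o + 2)*(o^3 + o^2 - 2*o) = o*(o + 2)*(o^2 + o - 2) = o*(o - 1)*(o + 2)*(o + 2)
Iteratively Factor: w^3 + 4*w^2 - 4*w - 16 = (w + 4)*(w^2 - 4) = (w + 2)*(w + 4)*(w - 2)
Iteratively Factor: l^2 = (l)*(l)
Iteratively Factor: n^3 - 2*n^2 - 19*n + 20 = (n + 4)*(n^2 - 6*n + 5) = (n - 5)*(n + 4)*(n - 1)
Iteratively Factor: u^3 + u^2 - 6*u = (u)*(u^2 + u - 6) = u*(u - 2)*(u + 3)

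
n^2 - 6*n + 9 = (n - 3)^2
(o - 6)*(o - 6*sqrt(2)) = o^2 - 6*sqrt(2)*o - 6*o + 36*sqrt(2)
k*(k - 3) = k^2 - 3*k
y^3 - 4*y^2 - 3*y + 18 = (y - 3)^2*(y + 2)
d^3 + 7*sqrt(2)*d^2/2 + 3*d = d*(d + sqrt(2)/2)*(d + 3*sqrt(2))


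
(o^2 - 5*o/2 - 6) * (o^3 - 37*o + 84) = o^5 - 5*o^4/2 - 43*o^3 + 353*o^2/2 + 12*o - 504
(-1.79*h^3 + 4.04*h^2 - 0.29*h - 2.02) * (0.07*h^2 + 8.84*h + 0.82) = -0.1253*h^5 - 15.5408*h^4 + 34.2255*h^3 + 0.6078*h^2 - 18.0946*h - 1.6564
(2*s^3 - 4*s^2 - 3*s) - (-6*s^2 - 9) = 2*s^3 + 2*s^2 - 3*s + 9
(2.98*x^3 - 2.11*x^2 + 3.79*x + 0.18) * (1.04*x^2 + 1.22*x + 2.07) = 3.0992*x^5 + 1.4412*x^4 + 7.536*x^3 + 0.443300000000001*x^2 + 8.0649*x + 0.3726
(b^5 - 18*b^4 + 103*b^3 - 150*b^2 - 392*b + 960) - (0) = b^5 - 18*b^4 + 103*b^3 - 150*b^2 - 392*b + 960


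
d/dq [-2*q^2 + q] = 1 - 4*q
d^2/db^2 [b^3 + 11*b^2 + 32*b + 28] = 6*b + 22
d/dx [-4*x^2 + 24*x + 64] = 24 - 8*x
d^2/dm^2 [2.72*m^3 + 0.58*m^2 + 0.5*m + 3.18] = 16.32*m + 1.16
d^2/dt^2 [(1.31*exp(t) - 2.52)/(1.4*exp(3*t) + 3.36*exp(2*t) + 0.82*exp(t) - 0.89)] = (10.2704*exp(6*t) - 25.96608*exp(5*t) - 121.621024*exp(4*t) - 101.97502*exp(3*t) - 25.584048*exp(2*t) - 30.881642*exp(t) - 0.801445)*exp(t)/(2.744*exp(9*t) + 19.7568*exp(8*t) + 52.23792*exp(7*t) + 55.843536*exp(6*t) + 5.477136*exp(5*t) - 29.49576*exp(4*t) - 10.83458*exp(3*t) + 6.18906*exp(2*t) + 1.948566*exp(t) - 0.704969)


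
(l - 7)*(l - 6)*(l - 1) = l^3 - 14*l^2 + 55*l - 42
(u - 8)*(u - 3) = u^2 - 11*u + 24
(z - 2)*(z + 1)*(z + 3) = z^3 + 2*z^2 - 5*z - 6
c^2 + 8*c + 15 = (c + 3)*(c + 5)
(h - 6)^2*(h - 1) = h^3 - 13*h^2 + 48*h - 36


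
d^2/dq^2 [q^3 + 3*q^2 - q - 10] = 6*q + 6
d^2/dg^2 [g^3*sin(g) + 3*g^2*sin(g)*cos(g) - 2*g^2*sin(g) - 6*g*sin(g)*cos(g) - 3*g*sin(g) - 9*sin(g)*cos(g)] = -g^3*sin(g) + 2*g^2*sin(g) - 6*g^2*sin(2*g) + 6*g^2*cos(g) + 9*g*sin(g) + 12*sqrt(2)*g*sin(2*g + pi/4) - 8*g*cos(g) - 4*sin(g) + 21*sin(2*g) - 6*cos(g) - 12*cos(2*g)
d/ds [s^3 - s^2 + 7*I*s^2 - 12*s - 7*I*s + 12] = 3*s^2 + s*(-2 + 14*I) - 12 - 7*I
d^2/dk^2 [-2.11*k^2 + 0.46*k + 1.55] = -4.22000000000000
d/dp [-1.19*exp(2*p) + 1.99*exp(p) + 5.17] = (1.99 - 2.38*exp(p))*exp(p)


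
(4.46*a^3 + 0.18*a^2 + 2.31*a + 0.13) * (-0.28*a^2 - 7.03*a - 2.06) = -1.2488*a^5 - 31.4042*a^4 - 11.0998*a^3 - 16.6465*a^2 - 5.6725*a - 0.2678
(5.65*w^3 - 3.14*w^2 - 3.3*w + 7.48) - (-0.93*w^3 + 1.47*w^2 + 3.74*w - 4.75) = 6.58*w^3 - 4.61*w^2 - 7.04*w + 12.23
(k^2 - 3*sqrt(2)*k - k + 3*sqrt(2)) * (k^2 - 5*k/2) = k^4 - 3*sqrt(2)*k^3 - 7*k^3/2 + 5*k^2/2 + 21*sqrt(2)*k^2/2 - 15*sqrt(2)*k/2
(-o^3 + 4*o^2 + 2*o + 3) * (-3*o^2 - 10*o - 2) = 3*o^5 - 2*o^4 - 44*o^3 - 37*o^2 - 34*o - 6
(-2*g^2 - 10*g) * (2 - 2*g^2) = 4*g^4 + 20*g^3 - 4*g^2 - 20*g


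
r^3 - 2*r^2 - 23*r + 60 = (r - 4)*(r - 3)*(r + 5)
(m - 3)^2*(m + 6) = m^3 - 27*m + 54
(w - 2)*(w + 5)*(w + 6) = w^3 + 9*w^2 + 8*w - 60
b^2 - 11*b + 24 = (b - 8)*(b - 3)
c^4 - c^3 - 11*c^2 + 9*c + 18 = (c - 3)*(c - 2)*(c + 1)*(c + 3)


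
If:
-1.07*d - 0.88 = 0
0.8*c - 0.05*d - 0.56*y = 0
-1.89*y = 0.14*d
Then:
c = -0.01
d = -0.82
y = 0.06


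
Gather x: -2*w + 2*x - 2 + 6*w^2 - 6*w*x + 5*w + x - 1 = 6*w^2 + 3*w + x*(3 - 6*w) - 3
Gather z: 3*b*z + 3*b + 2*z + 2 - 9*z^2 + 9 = 3*b - 9*z^2 + z*(3*b + 2) + 11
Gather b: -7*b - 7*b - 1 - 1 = -14*b - 2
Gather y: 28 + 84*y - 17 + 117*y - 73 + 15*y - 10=216*y - 72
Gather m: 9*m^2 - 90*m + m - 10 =9*m^2 - 89*m - 10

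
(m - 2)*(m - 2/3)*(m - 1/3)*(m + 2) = m^4 - m^3 - 34*m^2/9 + 4*m - 8/9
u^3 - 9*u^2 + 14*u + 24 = (u - 6)*(u - 4)*(u + 1)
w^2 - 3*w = w*(w - 3)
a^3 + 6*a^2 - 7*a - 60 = (a - 3)*(a + 4)*(a + 5)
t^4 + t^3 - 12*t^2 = t^2*(t - 3)*(t + 4)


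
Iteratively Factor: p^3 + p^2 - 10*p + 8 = (p - 1)*(p^2 + 2*p - 8) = (p - 1)*(p + 4)*(p - 2)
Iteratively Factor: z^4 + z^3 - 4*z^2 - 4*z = (z - 2)*(z^3 + 3*z^2 + 2*z) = (z - 2)*(z + 2)*(z^2 + z) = z*(z - 2)*(z + 2)*(z + 1)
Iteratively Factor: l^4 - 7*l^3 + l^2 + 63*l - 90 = (l - 3)*(l^3 - 4*l^2 - 11*l + 30) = (l - 3)*(l - 2)*(l^2 - 2*l - 15) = (l - 5)*(l - 3)*(l - 2)*(l + 3)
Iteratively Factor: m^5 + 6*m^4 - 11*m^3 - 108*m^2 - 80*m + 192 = (m - 4)*(m^4 + 10*m^3 + 29*m^2 + 8*m - 48) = (m - 4)*(m + 4)*(m^3 + 6*m^2 + 5*m - 12) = (m - 4)*(m - 1)*(m + 4)*(m^2 + 7*m + 12) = (m - 4)*(m - 1)*(m + 3)*(m + 4)*(m + 4)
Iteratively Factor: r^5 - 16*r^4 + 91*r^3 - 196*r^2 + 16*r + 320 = (r - 4)*(r^4 - 12*r^3 + 43*r^2 - 24*r - 80) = (r - 4)*(r + 1)*(r^3 - 13*r^2 + 56*r - 80) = (r - 4)^2*(r + 1)*(r^2 - 9*r + 20) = (r - 5)*(r - 4)^2*(r + 1)*(r - 4)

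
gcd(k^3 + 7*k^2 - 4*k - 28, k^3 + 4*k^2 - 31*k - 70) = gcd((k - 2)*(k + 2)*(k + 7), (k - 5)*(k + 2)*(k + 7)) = k^2 + 9*k + 14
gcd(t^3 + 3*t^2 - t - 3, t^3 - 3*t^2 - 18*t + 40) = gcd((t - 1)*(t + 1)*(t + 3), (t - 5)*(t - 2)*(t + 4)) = 1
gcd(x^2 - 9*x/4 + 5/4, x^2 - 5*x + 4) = x - 1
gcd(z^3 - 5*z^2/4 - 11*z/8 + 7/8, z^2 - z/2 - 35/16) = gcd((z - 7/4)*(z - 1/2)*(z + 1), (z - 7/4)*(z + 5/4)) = z - 7/4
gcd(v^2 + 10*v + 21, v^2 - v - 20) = 1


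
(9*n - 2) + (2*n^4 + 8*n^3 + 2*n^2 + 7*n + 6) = 2*n^4 + 8*n^3 + 2*n^2 + 16*n + 4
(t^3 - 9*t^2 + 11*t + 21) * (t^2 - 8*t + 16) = t^5 - 17*t^4 + 99*t^3 - 211*t^2 + 8*t + 336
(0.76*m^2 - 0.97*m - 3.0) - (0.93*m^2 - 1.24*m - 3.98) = -0.17*m^2 + 0.27*m + 0.98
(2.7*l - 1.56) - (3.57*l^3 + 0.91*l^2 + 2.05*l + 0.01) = -3.57*l^3 - 0.91*l^2 + 0.65*l - 1.57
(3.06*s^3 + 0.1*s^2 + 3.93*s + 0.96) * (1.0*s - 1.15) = 3.06*s^4 - 3.419*s^3 + 3.815*s^2 - 3.5595*s - 1.104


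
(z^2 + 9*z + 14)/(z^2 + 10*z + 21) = (z + 2)/(z + 3)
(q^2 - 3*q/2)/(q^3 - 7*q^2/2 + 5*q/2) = (2*q - 3)/(2*q^2 - 7*q + 5)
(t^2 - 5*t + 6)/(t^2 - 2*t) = (t - 3)/t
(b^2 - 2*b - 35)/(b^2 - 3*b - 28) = (b + 5)/(b + 4)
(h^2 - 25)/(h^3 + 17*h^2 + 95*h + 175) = (h - 5)/(h^2 + 12*h + 35)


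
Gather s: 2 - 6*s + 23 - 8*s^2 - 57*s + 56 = -8*s^2 - 63*s + 81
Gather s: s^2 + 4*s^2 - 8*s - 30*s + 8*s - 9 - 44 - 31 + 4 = 5*s^2 - 30*s - 80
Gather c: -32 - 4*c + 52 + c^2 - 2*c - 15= c^2 - 6*c + 5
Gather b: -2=-2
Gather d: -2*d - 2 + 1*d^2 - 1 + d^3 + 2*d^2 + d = d^3 + 3*d^2 - d - 3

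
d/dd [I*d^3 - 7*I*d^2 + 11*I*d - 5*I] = I*(3*d^2 - 14*d + 11)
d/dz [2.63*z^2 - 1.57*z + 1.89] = 5.26*z - 1.57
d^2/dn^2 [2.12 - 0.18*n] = 0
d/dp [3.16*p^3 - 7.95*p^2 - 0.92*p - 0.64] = 9.48*p^2 - 15.9*p - 0.92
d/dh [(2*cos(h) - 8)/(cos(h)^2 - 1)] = 2*(cos(h)^2 - 8*cos(h) + 1)/sin(h)^3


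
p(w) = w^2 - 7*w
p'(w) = 2*w - 7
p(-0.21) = 1.51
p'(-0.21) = -7.42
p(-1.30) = 10.79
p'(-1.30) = -9.60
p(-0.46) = 3.43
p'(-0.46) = -7.92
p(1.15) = -6.73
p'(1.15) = -4.70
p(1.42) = -7.92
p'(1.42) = -4.16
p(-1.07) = 8.63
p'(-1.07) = -9.14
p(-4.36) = 49.53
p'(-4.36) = -15.72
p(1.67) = -8.90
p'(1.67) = -3.66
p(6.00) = -6.00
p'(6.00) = 5.00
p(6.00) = -6.00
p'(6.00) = 5.00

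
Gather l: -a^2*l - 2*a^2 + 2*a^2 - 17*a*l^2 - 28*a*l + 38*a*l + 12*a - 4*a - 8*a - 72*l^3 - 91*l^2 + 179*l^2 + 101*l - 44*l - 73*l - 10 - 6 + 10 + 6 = -72*l^3 + l^2*(88 - 17*a) + l*(-a^2 + 10*a - 16)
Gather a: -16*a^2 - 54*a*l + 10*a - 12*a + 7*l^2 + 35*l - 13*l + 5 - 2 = -16*a^2 + a*(-54*l - 2) + 7*l^2 + 22*l + 3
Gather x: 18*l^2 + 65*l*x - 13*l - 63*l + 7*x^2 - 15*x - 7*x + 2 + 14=18*l^2 - 76*l + 7*x^2 + x*(65*l - 22) + 16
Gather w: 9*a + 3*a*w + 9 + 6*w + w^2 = 9*a + w^2 + w*(3*a + 6) + 9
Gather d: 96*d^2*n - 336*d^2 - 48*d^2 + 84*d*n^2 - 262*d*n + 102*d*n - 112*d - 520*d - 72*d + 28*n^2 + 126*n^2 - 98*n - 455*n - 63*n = d^2*(96*n - 384) + d*(84*n^2 - 160*n - 704) + 154*n^2 - 616*n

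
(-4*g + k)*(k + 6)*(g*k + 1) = -4*g^2*k^2 - 24*g^2*k + g*k^3 + 6*g*k^2 - 4*g*k - 24*g + k^2 + 6*k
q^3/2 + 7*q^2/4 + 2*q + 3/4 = (q/2 + 1/2)*(q + 1)*(q + 3/2)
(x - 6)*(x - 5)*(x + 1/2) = x^3 - 21*x^2/2 + 49*x/2 + 15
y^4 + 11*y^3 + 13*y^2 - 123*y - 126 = (y - 3)*(y + 1)*(y + 6)*(y + 7)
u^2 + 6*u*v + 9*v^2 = (u + 3*v)^2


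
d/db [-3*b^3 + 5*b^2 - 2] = b*(10 - 9*b)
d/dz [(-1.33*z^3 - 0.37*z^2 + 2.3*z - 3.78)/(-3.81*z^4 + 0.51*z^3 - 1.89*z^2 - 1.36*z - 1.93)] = (-5.0673*z^6 - 2.8194*z^5 + 28.9914*z^4 - 56.3356*z^3 + 18.3343*z^2 - 12.8602*z - 9.5798)/(14.5161*z^8 - 3.8862*z^7 + 14.6619*z^6 + 8.4354*z^5 + 16.8915*z^4 + 3.1722*z^3 + 9.145*z^2 + 5.2496*z + 3.7249)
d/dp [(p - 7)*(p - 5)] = 2*p - 12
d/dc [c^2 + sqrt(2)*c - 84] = 2*c + sqrt(2)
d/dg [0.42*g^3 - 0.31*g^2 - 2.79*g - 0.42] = 1.26*g^2 - 0.62*g - 2.79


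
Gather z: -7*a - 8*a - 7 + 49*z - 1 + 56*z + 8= -15*a + 105*z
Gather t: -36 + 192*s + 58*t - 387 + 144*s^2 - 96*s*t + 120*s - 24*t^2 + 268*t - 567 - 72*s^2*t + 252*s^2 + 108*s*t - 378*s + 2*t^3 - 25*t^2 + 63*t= 396*s^2 - 66*s + 2*t^3 - 49*t^2 + t*(-72*s^2 + 12*s + 389) - 990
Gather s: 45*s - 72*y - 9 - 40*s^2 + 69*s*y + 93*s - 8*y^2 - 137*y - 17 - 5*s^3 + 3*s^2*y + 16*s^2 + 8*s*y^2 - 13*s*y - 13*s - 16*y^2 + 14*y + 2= -5*s^3 + s^2*(3*y - 24) + s*(8*y^2 + 56*y + 125) - 24*y^2 - 195*y - 24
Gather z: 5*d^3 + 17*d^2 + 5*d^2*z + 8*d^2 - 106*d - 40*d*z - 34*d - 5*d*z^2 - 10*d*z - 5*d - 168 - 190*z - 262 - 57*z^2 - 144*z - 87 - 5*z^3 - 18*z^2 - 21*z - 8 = 5*d^3 + 25*d^2 - 145*d - 5*z^3 + z^2*(-5*d - 75) + z*(5*d^2 - 50*d - 355) - 525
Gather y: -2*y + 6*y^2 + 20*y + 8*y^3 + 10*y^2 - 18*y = 8*y^3 + 16*y^2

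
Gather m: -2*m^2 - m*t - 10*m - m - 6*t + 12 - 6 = -2*m^2 + m*(-t - 11) - 6*t + 6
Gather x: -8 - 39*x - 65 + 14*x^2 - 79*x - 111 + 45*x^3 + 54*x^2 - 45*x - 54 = 45*x^3 + 68*x^2 - 163*x - 238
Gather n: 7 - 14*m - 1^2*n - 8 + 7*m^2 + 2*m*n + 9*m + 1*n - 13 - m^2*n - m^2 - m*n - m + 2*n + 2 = 6*m^2 - 6*m + n*(-m^2 + m + 2) - 12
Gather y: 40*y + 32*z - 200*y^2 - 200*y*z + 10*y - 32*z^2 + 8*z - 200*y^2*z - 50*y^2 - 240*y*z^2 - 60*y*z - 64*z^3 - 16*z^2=y^2*(-200*z - 250) + y*(-240*z^2 - 260*z + 50) - 64*z^3 - 48*z^2 + 40*z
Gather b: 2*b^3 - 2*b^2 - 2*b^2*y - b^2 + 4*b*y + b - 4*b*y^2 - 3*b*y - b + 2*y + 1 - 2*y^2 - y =2*b^3 + b^2*(-2*y - 3) + b*(-4*y^2 + y) - 2*y^2 + y + 1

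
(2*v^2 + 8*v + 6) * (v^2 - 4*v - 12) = 2*v^4 - 50*v^2 - 120*v - 72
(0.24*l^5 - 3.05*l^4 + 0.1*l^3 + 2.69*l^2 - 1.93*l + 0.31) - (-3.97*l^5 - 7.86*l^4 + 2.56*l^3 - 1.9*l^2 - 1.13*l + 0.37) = 4.21*l^5 + 4.81*l^4 - 2.46*l^3 + 4.59*l^2 - 0.8*l - 0.06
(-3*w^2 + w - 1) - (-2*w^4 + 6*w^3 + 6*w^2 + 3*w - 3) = 2*w^4 - 6*w^3 - 9*w^2 - 2*w + 2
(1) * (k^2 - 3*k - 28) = k^2 - 3*k - 28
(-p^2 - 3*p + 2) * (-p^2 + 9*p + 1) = p^4 - 6*p^3 - 30*p^2 + 15*p + 2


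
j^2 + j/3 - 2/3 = (j - 2/3)*(j + 1)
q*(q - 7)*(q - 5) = q^3 - 12*q^2 + 35*q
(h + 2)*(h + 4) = h^2 + 6*h + 8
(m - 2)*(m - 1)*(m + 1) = m^3 - 2*m^2 - m + 2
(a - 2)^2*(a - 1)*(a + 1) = a^4 - 4*a^3 + 3*a^2 + 4*a - 4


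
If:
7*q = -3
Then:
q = -3/7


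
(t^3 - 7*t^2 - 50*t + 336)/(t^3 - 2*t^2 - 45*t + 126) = (t - 8)/(t - 3)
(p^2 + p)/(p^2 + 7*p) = (p + 1)/(p + 7)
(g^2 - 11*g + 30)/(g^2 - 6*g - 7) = (-g^2 + 11*g - 30)/(-g^2 + 6*g + 7)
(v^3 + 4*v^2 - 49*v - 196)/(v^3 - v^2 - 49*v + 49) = (v + 4)/(v - 1)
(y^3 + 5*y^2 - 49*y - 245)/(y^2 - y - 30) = (y^2 - 49)/(y - 6)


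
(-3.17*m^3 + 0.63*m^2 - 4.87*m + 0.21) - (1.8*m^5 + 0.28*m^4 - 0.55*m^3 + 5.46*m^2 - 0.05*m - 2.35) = -1.8*m^5 - 0.28*m^4 - 2.62*m^3 - 4.83*m^2 - 4.82*m + 2.56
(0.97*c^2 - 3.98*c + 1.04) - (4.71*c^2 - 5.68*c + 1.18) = -3.74*c^2 + 1.7*c - 0.14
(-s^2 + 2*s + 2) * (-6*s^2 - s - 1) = 6*s^4 - 11*s^3 - 13*s^2 - 4*s - 2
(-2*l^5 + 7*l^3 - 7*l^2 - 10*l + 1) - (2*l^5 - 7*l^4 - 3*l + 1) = -4*l^5 + 7*l^4 + 7*l^3 - 7*l^2 - 7*l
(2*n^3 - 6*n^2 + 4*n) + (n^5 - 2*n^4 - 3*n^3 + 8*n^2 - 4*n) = n^5 - 2*n^4 - n^3 + 2*n^2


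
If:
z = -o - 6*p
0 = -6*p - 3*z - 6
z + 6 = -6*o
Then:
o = -6/13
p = 8/13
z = -42/13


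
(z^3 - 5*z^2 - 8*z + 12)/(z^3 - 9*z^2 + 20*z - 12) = (z + 2)/(z - 2)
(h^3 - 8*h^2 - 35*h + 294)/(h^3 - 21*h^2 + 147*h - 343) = (h + 6)/(h - 7)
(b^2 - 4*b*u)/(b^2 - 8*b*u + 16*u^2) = b/(b - 4*u)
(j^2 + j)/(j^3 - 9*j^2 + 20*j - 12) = j*(j + 1)/(j^3 - 9*j^2 + 20*j - 12)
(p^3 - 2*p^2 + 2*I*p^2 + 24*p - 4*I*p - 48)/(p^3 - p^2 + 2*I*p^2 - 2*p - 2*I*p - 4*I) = (p^2 + 2*I*p + 24)/(p^2 + p*(1 + 2*I) + 2*I)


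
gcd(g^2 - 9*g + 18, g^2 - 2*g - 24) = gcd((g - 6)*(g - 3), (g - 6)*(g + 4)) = g - 6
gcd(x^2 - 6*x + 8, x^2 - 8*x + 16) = x - 4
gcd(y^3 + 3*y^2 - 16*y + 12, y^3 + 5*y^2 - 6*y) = y^2 + 5*y - 6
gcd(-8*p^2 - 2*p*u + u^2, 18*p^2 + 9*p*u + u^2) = 1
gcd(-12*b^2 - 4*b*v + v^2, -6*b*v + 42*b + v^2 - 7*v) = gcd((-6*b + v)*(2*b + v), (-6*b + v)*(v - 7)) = -6*b + v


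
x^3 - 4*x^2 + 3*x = x*(x - 3)*(x - 1)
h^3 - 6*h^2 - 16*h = h*(h - 8)*(h + 2)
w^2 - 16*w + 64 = (w - 8)^2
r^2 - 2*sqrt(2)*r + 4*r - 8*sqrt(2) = (r + 4)*(r - 2*sqrt(2))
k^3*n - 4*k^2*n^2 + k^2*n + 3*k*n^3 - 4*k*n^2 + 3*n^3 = (k - 3*n)*(k - n)*(k*n + n)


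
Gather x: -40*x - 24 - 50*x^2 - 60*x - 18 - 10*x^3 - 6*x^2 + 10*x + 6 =-10*x^3 - 56*x^2 - 90*x - 36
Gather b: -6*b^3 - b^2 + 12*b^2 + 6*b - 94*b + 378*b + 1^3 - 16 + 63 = -6*b^3 + 11*b^2 + 290*b + 48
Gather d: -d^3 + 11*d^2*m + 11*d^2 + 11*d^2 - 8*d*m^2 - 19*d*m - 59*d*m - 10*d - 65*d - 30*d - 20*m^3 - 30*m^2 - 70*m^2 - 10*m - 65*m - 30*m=-d^3 + d^2*(11*m + 22) + d*(-8*m^2 - 78*m - 105) - 20*m^3 - 100*m^2 - 105*m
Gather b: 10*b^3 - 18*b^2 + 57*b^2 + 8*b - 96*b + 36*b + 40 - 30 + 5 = 10*b^3 + 39*b^2 - 52*b + 15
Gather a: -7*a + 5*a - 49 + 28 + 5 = -2*a - 16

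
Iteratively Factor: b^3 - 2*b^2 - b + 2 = (b - 1)*(b^2 - b - 2) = (b - 1)*(b + 1)*(b - 2)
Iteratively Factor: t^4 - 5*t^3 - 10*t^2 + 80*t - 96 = (t - 3)*(t^3 - 2*t^2 - 16*t + 32) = (t - 3)*(t - 2)*(t^2 - 16) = (t - 4)*(t - 3)*(t - 2)*(t + 4)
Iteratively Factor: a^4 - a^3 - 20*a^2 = (a - 5)*(a^3 + 4*a^2) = (a - 5)*(a + 4)*(a^2) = a*(a - 5)*(a + 4)*(a)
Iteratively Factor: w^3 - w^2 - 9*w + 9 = (w - 3)*(w^2 + 2*w - 3) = (w - 3)*(w - 1)*(w + 3)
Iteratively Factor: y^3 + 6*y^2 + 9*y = (y + 3)*(y^2 + 3*y) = y*(y + 3)*(y + 3)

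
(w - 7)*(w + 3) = w^2 - 4*w - 21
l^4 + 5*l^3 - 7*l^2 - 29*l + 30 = (l - 2)*(l - 1)*(l + 3)*(l + 5)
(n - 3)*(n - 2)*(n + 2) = n^3 - 3*n^2 - 4*n + 12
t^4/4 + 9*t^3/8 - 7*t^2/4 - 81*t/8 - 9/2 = (t/4 + 1)*(t - 3)*(t + 1/2)*(t + 3)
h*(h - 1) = h^2 - h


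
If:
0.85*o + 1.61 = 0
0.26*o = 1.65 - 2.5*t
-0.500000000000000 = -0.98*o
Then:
No Solution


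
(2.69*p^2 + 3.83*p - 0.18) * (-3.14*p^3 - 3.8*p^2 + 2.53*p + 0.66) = -8.4466*p^5 - 22.2482*p^4 - 7.1831*p^3 + 12.1493*p^2 + 2.0724*p - 0.1188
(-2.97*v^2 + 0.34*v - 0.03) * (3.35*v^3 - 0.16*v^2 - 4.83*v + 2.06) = -9.9495*v^5 + 1.6142*v^4 + 14.1902*v^3 - 7.7556*v^2 + 0.8453*v - 0.0618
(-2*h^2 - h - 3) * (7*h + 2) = -14*h^3 - 11*h^2 - 23*h - 6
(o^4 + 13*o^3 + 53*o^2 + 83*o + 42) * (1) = o^4 + 13*o^3 + 53*o^2 + 83*o + 42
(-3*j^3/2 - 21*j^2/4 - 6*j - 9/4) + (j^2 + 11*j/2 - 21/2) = -3*j^3/2 - 17*j^2/4 - j/2 - 51/4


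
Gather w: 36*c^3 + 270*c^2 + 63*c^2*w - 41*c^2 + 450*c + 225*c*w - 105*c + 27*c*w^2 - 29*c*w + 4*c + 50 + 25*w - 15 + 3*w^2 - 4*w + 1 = 36*c^3 + 229*c^2 + 349*c + w^2*(27*c + 3) + w*(63*c^2 + 196*c + 21) + 36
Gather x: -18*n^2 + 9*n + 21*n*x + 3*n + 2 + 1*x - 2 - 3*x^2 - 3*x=-18*n^2 + 12*n - 3*x^2 + x*(21*n - 2)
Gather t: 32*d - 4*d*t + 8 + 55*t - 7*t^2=32*d - 7*t^2 + t*(55 - 4*d) + 8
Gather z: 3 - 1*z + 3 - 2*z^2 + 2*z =-2*z^2 + z + 6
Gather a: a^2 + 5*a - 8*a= a^2 - 3*a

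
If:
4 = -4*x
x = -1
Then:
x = -1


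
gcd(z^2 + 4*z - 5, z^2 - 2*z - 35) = z + 5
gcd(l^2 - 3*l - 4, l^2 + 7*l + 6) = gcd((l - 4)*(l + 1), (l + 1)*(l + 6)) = l + 1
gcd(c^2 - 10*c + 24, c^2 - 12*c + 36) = c - 6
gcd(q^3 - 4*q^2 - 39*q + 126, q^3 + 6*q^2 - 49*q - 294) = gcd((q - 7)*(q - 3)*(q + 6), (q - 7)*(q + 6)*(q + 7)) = q^2 - q - 42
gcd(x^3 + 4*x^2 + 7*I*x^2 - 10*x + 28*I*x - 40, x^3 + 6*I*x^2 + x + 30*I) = x + 5*I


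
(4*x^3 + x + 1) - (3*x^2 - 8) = 4*x^3 - 3*x^2 + x + 9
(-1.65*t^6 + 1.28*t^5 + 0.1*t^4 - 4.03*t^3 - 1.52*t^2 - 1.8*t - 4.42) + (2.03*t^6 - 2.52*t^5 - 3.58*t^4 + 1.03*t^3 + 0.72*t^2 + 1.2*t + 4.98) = 0.38*t^6 - 1.24*t^5 - 3.48*t^4 - 3.0*t^3 - 0.8*t^2 - 0.6*t + 0.56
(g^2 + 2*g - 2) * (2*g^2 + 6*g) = 2*g^4 + 10*g^3 + 8*g^2 - 12*g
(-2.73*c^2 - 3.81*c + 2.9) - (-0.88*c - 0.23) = -2.73*c^2 - 2.93*c + 3.13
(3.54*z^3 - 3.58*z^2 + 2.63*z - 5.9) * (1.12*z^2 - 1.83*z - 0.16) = 3.9648*z^5 - 10.4878*z^4 + 8.9306*z^3 - 10.8481*z^2 + 10.3762*z + 0.944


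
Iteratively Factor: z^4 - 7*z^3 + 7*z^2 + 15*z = (z - 3)*(z^3 - 4*z^2 - 5*z) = (z - 3)*(z + 1)*(z^2 - 5*z) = (z - 5)*(z - 3)*(z + 1)*(z)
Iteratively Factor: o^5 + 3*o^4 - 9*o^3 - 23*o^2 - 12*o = (o + 4)*(o^4 - o^3 - 5*o^2 - 3*o) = o*(o + 4)*(o^3 - o^2 - 5*o - 3) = o*(o + 1)*(o + 4)*(o^2 - 2*o - 3) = o*(o - 3)*(o + 1)*(o + 4)*(o + 1)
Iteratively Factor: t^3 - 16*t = (t)*(t^2 - 16) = t*(t - 4)*(t + 4)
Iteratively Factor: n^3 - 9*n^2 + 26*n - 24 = (n - 2)*(n^2 - 7*n + 12) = (n - 4)*(n - 2)*(n - 3)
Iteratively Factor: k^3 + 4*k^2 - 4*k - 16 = (k + 4)*(k^2 - 4) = (k - 2)*(k + 4)*(k + 2)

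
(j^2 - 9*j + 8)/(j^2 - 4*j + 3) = (j - 8)/(j - 3)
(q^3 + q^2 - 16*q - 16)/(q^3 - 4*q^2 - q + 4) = (q + 4)/(q - 1)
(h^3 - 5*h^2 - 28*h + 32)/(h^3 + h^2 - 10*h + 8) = (h - 8)/(h - 2)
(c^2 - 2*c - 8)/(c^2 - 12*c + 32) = (c + 2)/(c - 8)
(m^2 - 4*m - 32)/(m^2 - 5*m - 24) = (m + 4)/(m + 3)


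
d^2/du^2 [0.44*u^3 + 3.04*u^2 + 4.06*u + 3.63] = 2.64*u + 6.08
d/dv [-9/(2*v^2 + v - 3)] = 9*(4*v + 1)/(2*v^2 + v - 3)^2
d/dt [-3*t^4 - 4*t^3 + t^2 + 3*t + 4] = -12*t^3 - 12*t^2 + 2*t + 3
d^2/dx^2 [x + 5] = 0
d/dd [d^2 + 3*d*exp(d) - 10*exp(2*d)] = 3*d*exp(d) + 2*d - 20*exp(2*d) + 3*exp(d)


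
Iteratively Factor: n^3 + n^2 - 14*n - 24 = (n + 2)*(n^2 - n - 12) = (n + 2)*(n + 3)*(n - 4)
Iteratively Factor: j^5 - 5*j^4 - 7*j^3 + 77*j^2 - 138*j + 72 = (j + 4)*(j^4 - 9*j^3 + 29*j^2 - 39*j + 18) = (j - 1)*(j + 4)*(j^3 - 8*j^2 + 21*j - 18) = (j - 2)*(j - 1)*(j + 4)*(j^2 - 6*j + 9) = (j - 3)*(j - 2)*(j - 1)*(j + 4)*(j - 3)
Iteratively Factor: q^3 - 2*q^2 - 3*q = (q)*(q^2 - 2*q - 3) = q*(q - 3)*(q + 1)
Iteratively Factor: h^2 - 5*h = (h - 5)*(h)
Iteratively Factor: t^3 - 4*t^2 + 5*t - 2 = (t - 1)*(t^2 - 3*t + 2) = (t - 2)*(t - 1)*(t - 1)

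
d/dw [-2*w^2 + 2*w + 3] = 2 - 4*w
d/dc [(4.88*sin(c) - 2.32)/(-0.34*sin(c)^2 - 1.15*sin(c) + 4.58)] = (1.6592*sin(c)^2 - 1.5776*sin(c) + 19.6824)*cos(c)/(0.1156*sin(c)^4 + 0.782*sin(c)^3 - 1.7919*sin(c)^2 - 10.534*sin(c) + 20.9764)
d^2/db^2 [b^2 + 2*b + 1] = 2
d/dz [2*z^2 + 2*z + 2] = 4*z + 2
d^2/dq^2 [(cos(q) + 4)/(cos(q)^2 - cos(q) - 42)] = (9*sin(q)^4*cos(q) + 17*sin(q)^4 - 644*sin(q)^2 + 1546*cos(q) + 123*cos(3*q)/2 - cos(5*q)/2 + 367)/(sin(q)^2 + cos(q) + 41)^3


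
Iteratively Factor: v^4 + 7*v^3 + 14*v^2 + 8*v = (v)*(v^3 + 7*v^2 + 14*v + 8) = v*(v + 2)*(v^2 + 5*v + 4) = v*(v + 2)*(v + 4)*(v + 1)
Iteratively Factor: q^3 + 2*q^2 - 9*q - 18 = (q + 3)*(q^2 - q - 6) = (q + 2)*(q + 3)*(q - 3)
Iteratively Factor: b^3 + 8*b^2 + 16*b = (b + 4)*(b^2 + 4*b) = (b + 4)^2*(b)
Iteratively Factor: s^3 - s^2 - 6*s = (s - 3)*(s^2 + 2*s) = (s - 3)*(s + 2)*(s)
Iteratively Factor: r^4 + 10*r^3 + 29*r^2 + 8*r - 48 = (r + 4)*(r^3 + 6*r^2 + 5*r - 12) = (r + 3)*(r + 4)*(r^2 + 3*r - 4) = (r + 3)*(r + 4)^2*(r - 1)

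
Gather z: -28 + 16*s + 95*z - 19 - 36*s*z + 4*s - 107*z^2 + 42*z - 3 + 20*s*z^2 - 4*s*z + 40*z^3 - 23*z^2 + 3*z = 20*s + 40*z^3 + z^2*(20*s - 130) + z*(140 - 40*s) - 50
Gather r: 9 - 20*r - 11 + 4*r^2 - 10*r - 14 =4*r^2 - 30*r - 16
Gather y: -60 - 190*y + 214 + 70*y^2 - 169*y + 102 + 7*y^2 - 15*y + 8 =77*y^2 - 374*y + 264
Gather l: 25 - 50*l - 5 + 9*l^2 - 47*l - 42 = 9*l^2 - 97*l - 22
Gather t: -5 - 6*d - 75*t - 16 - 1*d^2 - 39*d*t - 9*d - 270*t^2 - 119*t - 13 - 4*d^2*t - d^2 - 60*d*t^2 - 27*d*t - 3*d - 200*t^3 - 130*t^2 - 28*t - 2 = -2*d^2 - 18*d - 200*t^3 + t^2*(-60*d - 400) + t*(-4*d^2 - 66*d - 222) - 36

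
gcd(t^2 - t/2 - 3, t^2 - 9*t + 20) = 1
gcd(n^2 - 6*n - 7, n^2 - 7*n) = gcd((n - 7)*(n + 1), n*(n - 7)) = n - 7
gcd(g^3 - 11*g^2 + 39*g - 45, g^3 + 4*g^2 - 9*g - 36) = g - 3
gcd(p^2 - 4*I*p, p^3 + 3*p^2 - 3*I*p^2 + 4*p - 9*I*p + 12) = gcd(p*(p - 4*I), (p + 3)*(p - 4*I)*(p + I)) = p - 4*I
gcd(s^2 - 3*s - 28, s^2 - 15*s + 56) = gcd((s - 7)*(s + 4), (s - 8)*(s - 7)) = s - 7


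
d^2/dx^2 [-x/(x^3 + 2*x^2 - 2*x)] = 6*(-x^2 - 2*x - 2)/(x^6 + 6*x^5 + 6*x^4 - 16*x^3 - 12*x^2 + 24*x - 8)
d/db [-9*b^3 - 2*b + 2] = -27*b^2 - 2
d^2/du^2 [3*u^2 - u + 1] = 6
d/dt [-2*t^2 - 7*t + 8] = -4*t - 7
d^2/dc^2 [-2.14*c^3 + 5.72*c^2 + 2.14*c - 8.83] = 11.44 - 12.84*c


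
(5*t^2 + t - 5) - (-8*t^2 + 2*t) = 13*t^2 - t - 5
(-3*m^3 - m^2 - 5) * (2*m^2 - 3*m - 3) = -6*m^5 + 7*m^4 + 12*m^3 - 7*m^2 + 15*m + 15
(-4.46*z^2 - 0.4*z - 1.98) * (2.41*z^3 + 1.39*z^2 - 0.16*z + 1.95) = -10.7486*z^5 - 7.1634*z^4 - 4.6142*z^3 - 11.3852*z^2 - 0.4632*z - 3.861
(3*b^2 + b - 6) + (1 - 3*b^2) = b - 5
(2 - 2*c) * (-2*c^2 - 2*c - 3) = 4*c^3 + 2*c - 6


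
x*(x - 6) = x^2 - 6*x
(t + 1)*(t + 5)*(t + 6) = t^3 + 12*t^2 + 41*t + 30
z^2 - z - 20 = (z - 5)*(z + 4)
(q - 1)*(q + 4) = q^2 + 3*q - 4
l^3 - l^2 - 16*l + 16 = (l - 4)*(l - 1)*(l + 4)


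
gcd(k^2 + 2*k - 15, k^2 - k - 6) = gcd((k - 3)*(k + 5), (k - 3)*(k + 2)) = k - 3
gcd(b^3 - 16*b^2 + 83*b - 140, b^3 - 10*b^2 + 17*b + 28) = b^2 - 11*b + 28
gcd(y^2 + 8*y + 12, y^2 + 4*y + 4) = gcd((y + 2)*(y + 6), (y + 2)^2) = y + 2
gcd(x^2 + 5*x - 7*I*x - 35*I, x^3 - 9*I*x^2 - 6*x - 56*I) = x - 7*I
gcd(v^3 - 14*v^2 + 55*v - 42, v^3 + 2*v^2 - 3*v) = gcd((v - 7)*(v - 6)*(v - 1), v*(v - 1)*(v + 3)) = v - 1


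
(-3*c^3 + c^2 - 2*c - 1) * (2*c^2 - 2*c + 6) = -6*c^5 + 8*c^4 - 24*c^3 + 8*c^2 - 10*c - 6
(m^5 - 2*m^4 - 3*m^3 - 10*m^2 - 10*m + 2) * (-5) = -5*m^5 + 10*m^4 + 15*m^3 + 50*m^2 + 50*m - 10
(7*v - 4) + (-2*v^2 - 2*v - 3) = -2*v^2 + 5*v - 7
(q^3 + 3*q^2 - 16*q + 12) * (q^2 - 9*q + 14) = q^5 - 6*q^4 - 29*q^3 + 198*q^2 - 332*q + 168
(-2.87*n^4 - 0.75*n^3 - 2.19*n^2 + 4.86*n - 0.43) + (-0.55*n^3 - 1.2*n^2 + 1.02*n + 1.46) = -2.87*n^4 - 1.3*n^3 - 3.39*n^2 + 5.88*n + 1.03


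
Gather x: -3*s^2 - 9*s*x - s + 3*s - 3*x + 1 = -3*s^2 + 2*s + x*(-9*s - 3) + 1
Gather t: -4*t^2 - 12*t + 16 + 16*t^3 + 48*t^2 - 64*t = 16*t^3 + 44*t^2 - 76*t + 16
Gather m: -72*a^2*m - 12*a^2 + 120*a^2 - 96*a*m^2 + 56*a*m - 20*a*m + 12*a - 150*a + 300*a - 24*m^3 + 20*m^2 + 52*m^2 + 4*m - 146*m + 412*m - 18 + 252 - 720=108*a^2 + 162*a - 24*m^3 + m^2*(72 - 96*a) + m*(-72*a^2 + 36*a + 270) - 486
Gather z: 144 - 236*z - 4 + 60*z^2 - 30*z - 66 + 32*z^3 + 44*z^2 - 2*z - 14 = 32*z^3 + 104*z^2 - 268*z + 60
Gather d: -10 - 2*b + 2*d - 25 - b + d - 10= -3*b + 3*d - 45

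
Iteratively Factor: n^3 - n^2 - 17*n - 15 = (n + 3)*(n^2 - 4*n - 5) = (n - 5)*(n + 3)*(n + 1)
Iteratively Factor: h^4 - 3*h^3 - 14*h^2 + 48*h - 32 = (h - 4)*(h^3 + h^2 - 10*h + 8) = (h - 4)*(h + 4)*(h^2 - 3*h + 2) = (h - 4)*(h - 2)*(h + 4)*(h - 1)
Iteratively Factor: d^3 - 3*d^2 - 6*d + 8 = (d + 2)*(d^2 - 5*d + 4) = (d - 4)*(d + 2)*(d - 1)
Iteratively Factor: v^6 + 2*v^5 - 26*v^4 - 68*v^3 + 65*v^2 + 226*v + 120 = (v - 2)*(v^5 + 4*v^4 - 18*v^3 - 104*v^2 - 143*v - 60) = (v - 2)*(v + 1)*(v^4 + 3*v^3 - 21*v^2 - 83*v - 60) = (v - 5)*(v - 2)*(v + 1)*(v^3 + 8*v^2 + 19*v + 12) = (v - 5)*(v - 2)*(v + 1)^2*(v^2 + 7*v + 12) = (v - 5)*(v - 2)*(v + 1)^2*(v + 4)*(v + 3)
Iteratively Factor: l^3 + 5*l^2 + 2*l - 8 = (l - 1)*(l^2 + 6*l + 8) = (l - 1)*(l + 4)*(l + 2)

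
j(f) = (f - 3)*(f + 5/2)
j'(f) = 2*f - 1/2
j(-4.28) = 12.96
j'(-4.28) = -9.06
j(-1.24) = -5.34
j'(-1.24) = -2.98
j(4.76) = 12.78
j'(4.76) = 9.02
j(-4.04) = 10.84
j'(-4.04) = -8.58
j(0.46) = -7.52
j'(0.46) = 0.42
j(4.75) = 12.69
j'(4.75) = 9.00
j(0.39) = -7.54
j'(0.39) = 0.28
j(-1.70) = -3.76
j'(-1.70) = -3.90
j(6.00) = 25.50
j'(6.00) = 11.50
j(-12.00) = 142.50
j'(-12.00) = -24.50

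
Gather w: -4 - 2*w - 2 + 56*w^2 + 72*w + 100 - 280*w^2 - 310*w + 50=-224*w^2 - 240*w + 144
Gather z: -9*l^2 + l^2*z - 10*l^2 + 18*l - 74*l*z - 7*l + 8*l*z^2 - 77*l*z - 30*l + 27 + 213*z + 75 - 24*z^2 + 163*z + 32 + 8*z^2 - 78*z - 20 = -19*l^2 - 19*l + z^2*(8*l - 16) + z*(l^2 - 151*l + 298) + 114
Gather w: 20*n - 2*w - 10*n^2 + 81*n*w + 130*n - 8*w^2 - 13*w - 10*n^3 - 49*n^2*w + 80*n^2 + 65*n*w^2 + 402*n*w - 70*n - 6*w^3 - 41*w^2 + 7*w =-10*n^3 + 70*n^2 + 80*n - 6*w^3 + w^2*(65*n - 49) + w*(-49*n^2 + 483*n - 8)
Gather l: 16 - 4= 12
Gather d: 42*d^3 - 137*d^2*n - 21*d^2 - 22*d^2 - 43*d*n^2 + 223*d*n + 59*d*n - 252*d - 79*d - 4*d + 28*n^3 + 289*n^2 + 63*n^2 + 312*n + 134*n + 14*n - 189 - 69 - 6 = 42*d^3 + d^2*(-137*n - 43) + d*(-43*n^2 + 282*n - 335) + 28*n^3 + 352*n^2 + 460*n - 264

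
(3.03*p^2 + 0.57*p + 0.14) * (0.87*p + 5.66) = 2.6361*p^3 + 17.6457*p^2 + 3.348*p + 0.7924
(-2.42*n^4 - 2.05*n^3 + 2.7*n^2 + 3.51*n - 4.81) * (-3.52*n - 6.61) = 8.5184*n^5 + 23.2122*n^4 + 4.0465*n^3 - 30.2022*n^2 - 6.2699*n + 31.7941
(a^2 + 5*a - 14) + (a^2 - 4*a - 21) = 2*a^2 + a - 35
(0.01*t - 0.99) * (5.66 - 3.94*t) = -0.0394*t^2 + 3.9572*t - 5.6034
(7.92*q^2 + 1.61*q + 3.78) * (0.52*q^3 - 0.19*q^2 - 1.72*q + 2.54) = 4.1184*q^5 - 0.6676*q^4 - 11.9627*q^3 + 16.6294*q^2 - 2.4122*q + 9.6012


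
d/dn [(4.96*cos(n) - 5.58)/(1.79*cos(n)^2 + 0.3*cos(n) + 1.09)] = (8.8784*cos(n)^2 - 19.9764*cos(n) - 7.0804)*sin(n)/(3.2041*cos(n)^4 + 1.074*cos(n)^3 + 3.9922*cos(n)^2 + 0.654*cos(n) + 1.1881)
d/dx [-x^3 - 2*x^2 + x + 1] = -3*x^2 - 4*x + 1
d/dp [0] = 0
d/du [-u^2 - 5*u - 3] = -2*u - 5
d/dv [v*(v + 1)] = 2*v + 1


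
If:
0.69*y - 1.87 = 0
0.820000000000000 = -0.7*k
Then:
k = -1.17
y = 2.71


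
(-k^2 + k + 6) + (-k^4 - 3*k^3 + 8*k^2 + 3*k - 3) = -k^4 - 3*k^3 + 7*k^2 + 4*k + 3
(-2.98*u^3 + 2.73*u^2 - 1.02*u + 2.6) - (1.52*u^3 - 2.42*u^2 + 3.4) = -4.5*u^3 + 5.15*u^2 - 1.02*u - 0.8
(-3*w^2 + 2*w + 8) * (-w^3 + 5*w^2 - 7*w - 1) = 3*w^5 - 17*w^4 + 23*w^3 + 29*w^2 - 58*w - 8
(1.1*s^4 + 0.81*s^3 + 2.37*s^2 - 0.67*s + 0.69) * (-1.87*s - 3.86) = -2.057*s^5 - 5.7607*s^4 - 7.5585*s^3 - 7.8953*s^2 + 1.2959*s - 2.6634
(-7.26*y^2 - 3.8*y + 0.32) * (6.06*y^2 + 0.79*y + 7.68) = -43.9956*y^4 - 28.7634*y^3 - 56.8196*y^2 - 28.9312*y + 2.4576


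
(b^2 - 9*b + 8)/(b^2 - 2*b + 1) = (b - 8)/(b - 1)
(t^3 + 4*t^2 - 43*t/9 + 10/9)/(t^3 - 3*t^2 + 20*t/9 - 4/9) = (t + 5)/(t - 2)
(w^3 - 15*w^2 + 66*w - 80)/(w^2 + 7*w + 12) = (w^3 - 15*w^2 + 66*w - 80)/(w^2 + 7*w + 12)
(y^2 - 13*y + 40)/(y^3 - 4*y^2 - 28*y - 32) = (y - 5)/(y^2 + 4*y + 4)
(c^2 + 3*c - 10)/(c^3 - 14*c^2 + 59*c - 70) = (c + 5)/(c^2 - 12*c + 35)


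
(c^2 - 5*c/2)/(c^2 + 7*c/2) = (2*c - 5)/(2*c + 7)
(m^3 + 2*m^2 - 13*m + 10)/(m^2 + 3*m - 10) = m - 1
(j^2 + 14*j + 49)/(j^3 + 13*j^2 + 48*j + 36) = (j^2 + 14*j + 49)/(j^3 + 13*j^2 + 48*j + 36)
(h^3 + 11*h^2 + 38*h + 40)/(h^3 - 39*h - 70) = (h + 4)/(h - 7)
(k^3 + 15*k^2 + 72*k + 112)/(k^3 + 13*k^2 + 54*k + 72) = (k^2 + 11*k + 28)/(k^2 + 9*k + 18)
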